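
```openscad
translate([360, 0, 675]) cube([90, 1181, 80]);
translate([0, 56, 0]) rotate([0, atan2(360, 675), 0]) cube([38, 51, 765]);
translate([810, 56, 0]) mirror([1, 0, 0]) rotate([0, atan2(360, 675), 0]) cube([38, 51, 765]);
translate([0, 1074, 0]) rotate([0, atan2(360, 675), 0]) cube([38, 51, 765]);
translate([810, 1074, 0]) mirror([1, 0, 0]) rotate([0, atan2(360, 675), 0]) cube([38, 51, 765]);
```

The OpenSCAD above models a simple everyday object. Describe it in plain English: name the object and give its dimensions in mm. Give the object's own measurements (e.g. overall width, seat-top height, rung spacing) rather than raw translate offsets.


A sawhorse. A 90×1181×80 mm beam (x, y, z) sits on two A-frame leg pairs. Each pair is two raked legs of 38×51 mm section (51 mm along y) splaying symmetrically in x. Each leg rises 675 mm vertically over 360 mm of horizontal reach and is 765 mm long along its own axis. Every leg's outer bottom edge rests on the floor and its outer top edge meets a bottom edge of the beam — the left legs (tilting toward +x) meet the beam's −x bottom edge, the right legs (their mirror images, tilting toward −x) meet its +x bottom edge — so the leg tops tuck under the beam, the beam's underside is 675 mm above the floor, and the feet are 810 mm apart outside-to-outside with the beam centred between them. The two leg pairs are set in 56 mm from either end of the beam.


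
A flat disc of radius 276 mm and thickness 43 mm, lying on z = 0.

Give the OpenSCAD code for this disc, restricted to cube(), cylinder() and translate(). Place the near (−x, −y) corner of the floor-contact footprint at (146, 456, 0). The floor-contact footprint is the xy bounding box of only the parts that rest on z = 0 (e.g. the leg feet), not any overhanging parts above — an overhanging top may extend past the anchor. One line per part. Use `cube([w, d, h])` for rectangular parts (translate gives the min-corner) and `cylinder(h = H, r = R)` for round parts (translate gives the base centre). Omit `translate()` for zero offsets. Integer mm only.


translate([422, 732, 0]) cylinder(h = 43, r = 276);


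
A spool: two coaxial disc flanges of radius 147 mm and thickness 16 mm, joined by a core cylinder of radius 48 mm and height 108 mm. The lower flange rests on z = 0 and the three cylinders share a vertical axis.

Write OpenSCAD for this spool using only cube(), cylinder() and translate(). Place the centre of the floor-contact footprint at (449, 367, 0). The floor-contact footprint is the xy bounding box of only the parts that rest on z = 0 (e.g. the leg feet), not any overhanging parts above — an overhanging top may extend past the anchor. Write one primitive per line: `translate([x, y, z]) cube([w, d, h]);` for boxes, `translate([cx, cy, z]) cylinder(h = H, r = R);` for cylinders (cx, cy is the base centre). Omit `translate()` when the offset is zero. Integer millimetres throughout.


translate([449, 367, 0]) cylinder(h = 16, r = 147);
translate([449, 367, 16]) cylinder(h = 108, r = 48);
translate([449, 367, 124]) cylinder(h = 16, r = 147);


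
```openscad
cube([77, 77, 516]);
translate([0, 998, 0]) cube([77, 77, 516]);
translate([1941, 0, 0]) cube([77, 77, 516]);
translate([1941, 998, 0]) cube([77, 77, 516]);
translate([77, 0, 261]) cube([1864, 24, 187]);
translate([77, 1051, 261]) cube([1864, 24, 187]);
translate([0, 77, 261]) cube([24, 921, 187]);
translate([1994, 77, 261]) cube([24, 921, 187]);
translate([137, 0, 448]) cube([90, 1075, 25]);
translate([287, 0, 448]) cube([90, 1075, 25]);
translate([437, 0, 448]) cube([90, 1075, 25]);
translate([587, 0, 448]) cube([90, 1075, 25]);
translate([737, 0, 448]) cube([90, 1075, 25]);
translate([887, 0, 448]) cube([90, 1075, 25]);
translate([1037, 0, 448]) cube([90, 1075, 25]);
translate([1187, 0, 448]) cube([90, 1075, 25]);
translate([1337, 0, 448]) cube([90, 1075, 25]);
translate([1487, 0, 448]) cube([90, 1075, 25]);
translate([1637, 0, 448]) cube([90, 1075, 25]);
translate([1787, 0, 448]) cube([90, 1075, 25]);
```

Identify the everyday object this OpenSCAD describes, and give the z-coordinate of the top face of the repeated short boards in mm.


A bed frame. The slat-top height is 473 mm.

Four posts, four rails, and a row of slats — a bed frame. Slats sit on the rails at z = 261 + 187 = 448; with slat thickness 25, the top is 473 mm.


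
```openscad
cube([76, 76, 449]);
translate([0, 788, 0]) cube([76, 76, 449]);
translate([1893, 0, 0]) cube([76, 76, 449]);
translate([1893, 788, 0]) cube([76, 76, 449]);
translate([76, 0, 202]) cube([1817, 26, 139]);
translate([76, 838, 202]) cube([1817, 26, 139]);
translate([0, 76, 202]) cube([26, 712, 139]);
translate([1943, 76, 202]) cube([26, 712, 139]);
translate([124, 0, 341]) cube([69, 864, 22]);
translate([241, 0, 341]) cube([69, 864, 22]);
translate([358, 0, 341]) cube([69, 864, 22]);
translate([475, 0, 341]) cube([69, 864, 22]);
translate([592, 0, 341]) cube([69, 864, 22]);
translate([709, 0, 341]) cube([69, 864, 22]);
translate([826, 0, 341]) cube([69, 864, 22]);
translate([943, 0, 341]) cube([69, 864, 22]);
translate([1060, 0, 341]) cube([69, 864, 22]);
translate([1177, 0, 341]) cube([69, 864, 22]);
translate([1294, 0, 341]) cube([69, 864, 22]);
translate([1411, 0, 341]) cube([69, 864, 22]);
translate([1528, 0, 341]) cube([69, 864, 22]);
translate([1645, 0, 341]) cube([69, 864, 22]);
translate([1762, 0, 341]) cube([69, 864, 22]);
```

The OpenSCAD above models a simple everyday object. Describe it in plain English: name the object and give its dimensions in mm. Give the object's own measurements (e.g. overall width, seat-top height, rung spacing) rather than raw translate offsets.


A bed frame 1969 mm long (x) by 864 mm wide (y). Four 76×76 mm corner posts, 449 mm tall, at the corners of the footprint. Four rails of 26 mm thickness and 139 mm height run between adjacent posts with their undersides at z = 202 mm, their outer faces flush with the outside of the frame (the two x-running rails run between the posts' inner faces; the two y-running rails run between the posts' inner faces). 15 slats, each 69 mm wide (x) and 22 mm thick, lie across the top of the two x-running rails, running the full 864 mm width of the frame in y; along x they sit between the end posts with a 48 mm gap after the −x posts and between neighbouring slats, leaving 62 mm before the +x posts.


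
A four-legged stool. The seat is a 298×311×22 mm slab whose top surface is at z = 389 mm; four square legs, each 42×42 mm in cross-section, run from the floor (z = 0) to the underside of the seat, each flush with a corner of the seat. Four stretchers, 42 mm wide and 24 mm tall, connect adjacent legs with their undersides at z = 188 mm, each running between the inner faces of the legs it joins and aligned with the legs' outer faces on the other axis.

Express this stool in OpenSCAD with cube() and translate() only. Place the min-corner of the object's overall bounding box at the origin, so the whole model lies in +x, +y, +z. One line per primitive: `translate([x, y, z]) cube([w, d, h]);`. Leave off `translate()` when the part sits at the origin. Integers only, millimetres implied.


translate([0, 0, 367]) cube([298, 311, 22]);
cube([42, 42, 367]);
translate([256, 0, 0]) cube([42, 42, 367]);
translate([0, 269, 0]) cube([42, 42, 367]);
translate([256, 269, 0]) cube([42, 42, 367]);
translate([42, 0, 188]) cube([214, 42, 24]);
translate([42, 269, 188]) cube([214, 42, 24]);
translate([0, 42, 188]) cube([42, 227, 24]);
translate([256, 42, 188]) cube([42, 227, 24]);


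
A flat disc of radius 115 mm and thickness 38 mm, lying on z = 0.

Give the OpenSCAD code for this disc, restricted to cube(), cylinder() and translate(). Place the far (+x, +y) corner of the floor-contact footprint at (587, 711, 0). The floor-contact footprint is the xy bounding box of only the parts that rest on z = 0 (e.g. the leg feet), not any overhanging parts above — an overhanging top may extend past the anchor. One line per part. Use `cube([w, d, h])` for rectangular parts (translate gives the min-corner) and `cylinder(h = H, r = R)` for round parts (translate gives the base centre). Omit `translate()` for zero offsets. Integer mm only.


translate([472, 596, 0]) cylinder(h = 38, r = 115);


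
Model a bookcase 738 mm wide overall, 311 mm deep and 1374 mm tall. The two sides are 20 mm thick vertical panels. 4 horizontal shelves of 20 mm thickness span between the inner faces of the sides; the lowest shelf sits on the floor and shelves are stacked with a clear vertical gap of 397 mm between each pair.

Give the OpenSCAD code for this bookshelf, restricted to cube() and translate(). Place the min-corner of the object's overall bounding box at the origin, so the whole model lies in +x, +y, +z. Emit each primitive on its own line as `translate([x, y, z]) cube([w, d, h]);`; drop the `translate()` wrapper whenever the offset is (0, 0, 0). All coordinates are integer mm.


cube([20, 311, 1374]);
translate([718, 0, 0]) cube([20, 311, 1374]);
translate([20, 0, 0]) cube([698, 311, 20]);
translate([20, 0, 417]) cube([698, 311, 20]);
translate([20, 0, 834]) cube([698, 311, 20]);
translate([20, 0, 1251]) cube([698, 311, 20]);


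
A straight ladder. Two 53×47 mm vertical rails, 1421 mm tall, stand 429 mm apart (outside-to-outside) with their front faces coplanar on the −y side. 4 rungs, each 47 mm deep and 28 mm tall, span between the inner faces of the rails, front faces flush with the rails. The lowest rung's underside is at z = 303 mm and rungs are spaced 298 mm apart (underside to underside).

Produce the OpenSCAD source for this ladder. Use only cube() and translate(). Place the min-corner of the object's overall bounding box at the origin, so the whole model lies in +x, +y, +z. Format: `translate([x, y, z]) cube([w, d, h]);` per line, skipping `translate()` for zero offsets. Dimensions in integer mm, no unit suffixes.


cube([53, 47, 1421]);
translate([376, 0, 0]) cube([53, 47, 1421]);
translate([53, 0, 303]) cube([323, 47, 28]);
translate([53, 0, 601]) cube([323, 47, 28]);
translate([53, 0, 899]) cube([323, 47, 28]);
translate([53, 0, 1197]) cube([323, 47, 28]);


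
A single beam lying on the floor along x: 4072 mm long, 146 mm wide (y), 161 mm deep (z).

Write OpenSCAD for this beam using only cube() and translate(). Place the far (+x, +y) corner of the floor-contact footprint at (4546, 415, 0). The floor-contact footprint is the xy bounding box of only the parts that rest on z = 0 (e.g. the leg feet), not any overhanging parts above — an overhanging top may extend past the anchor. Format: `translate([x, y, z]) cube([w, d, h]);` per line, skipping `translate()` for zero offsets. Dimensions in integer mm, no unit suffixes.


translate([474, 269, 0]) cube([4072, 146, 161]);


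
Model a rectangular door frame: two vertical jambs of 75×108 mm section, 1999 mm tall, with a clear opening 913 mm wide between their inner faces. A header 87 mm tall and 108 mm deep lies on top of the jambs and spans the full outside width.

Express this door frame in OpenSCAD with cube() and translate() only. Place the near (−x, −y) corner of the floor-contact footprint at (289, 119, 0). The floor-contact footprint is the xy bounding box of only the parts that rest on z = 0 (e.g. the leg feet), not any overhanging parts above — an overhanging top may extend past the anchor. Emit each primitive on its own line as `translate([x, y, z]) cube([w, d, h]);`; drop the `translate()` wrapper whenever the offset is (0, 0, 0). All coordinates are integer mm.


translate([289, 119, 0]) cube([75, 108, 1999]);
translate([1277, 119, 0]) cube([75, 108, 1999]);
translate([289, 119, 1999]) cube([1063, 108, 87]);


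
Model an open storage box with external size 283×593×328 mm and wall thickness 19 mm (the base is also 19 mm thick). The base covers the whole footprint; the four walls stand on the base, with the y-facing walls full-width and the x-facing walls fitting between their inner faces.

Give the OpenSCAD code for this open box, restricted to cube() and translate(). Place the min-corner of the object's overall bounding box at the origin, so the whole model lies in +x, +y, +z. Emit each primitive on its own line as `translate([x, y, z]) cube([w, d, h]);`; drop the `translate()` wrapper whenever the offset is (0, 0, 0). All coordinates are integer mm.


cube([283, 593, 19]);
translate([0, 0, 19]) cube([283, 19, 309]);
translate([0, 574, 19]) cube([283, 19, 309]);
translate([0, 19, 19]) cube([19, 555, 309]);
translate([264, 19, 19]) cube([19, 555, 309]);


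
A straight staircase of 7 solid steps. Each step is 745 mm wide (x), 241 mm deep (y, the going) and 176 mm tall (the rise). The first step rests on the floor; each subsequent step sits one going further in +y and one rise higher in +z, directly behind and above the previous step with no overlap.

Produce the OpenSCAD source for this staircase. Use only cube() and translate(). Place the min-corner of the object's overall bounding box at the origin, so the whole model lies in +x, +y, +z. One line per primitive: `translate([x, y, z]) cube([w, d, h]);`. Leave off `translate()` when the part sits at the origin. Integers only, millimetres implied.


cube([745, 241, 176]);
translate([0, 241, 176]) cube([745, 241, 176]);
translate([0, 482, 352]) cube([745, 241, 176]);
translate([0, 723, 528]) cube([745, 241, 176]);
translate([0, 964, 704]) cube([745, 241, 176]);
translate([0, 1205, 880]) cube([745, 241, 176]);
translate([0, 1446, 1056]) cube([745, 241, 176]);


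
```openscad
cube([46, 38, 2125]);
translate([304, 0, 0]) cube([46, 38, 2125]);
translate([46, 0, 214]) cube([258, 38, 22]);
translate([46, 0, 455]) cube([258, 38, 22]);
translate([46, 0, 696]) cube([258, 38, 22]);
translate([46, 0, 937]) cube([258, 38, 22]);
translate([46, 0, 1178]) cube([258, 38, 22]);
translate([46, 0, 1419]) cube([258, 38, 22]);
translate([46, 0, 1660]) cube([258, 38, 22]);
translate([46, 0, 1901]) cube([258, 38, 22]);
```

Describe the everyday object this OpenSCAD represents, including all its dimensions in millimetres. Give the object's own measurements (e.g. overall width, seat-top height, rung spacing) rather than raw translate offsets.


A straight ladder. Two 46×38 mm vertical rails, 2125 mm tall, stand 350 mm apart (outside-to-outside) with their front faces coplanar on the −y side. 8 rungs, each 38 mm deep and 22 mm tall, span between the inner faces of the rails, front faces flush with the rails. The lowest rung's underside is at z = 214 mm and rungs are spaced 241 mm apart (underside to underside).


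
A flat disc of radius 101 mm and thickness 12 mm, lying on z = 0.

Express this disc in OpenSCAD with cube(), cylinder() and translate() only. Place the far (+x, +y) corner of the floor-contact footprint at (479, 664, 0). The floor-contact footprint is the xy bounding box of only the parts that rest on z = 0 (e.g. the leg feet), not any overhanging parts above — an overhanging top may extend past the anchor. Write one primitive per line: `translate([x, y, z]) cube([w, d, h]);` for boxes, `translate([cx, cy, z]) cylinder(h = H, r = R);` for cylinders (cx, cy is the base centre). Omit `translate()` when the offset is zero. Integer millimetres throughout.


translate([378, 563, 0]) cylinder(h = 12, r = 101);


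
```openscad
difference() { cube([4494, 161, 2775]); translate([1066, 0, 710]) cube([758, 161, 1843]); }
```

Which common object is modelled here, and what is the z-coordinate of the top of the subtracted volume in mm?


A wall with a window opening. The window head height is 2553 mm.

A wall with a rectangular opening subtracted — a window. Sill at z = 710, opening 1843 mm tall, so the head is at 710 + 1843 = 2553 mm.


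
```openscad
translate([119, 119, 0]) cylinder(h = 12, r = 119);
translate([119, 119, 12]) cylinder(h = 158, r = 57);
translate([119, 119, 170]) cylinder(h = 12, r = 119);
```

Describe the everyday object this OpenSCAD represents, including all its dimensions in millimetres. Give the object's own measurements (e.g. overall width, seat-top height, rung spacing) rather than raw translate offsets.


A spool: two coaxial disc flanges of radius 119 mm and thickness 12 mm, joined by a core cylinder of radius 57 mm and height 158 mm. The lower flange rests on z = 0 and the three cylinders share a vertical axis.


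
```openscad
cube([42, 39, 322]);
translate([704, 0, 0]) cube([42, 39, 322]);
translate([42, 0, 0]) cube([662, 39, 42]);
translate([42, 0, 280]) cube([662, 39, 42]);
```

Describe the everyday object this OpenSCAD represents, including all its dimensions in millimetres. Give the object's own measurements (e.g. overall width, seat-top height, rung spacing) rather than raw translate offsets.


A rectangular picture frame lying in the x–z plane (depth along y). The opening is 662 mm wide (x) by 238 mm tall (z), surrounded by a border 42 mm wide on all four sides. The frame is 39 mm deep and is made of two full-height vertical stiles with two horizontal rails fitted between them.


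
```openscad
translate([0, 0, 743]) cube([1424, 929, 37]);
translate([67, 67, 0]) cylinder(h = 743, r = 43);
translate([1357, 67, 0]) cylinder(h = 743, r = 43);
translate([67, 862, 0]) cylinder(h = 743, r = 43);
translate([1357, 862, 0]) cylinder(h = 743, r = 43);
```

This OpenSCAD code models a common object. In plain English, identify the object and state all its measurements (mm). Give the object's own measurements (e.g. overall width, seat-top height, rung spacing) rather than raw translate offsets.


A rectangular dining table. The top is 1424×929×37 mm with its upper surface at z = 780 mm. It stands on four round legs of 86 mm diameter, each leg's bounding box inset 24 mm from the nearest pair of top edges, running from the floor to the underside of the top.


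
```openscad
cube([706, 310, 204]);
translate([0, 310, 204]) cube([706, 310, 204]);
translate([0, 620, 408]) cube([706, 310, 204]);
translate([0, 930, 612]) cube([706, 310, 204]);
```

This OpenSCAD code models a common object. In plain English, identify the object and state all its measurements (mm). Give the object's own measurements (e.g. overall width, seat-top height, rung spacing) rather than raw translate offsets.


A straight staircase of 4 solid steps. Each step is 706 mm wide (x), 310 mm deep (y, the going) and 204 mm tall (the rise). The first step rests on the floor; each subsequent step sits one going further in +y and one rise higher in +z, directly behind and above the previous step with no overlap.


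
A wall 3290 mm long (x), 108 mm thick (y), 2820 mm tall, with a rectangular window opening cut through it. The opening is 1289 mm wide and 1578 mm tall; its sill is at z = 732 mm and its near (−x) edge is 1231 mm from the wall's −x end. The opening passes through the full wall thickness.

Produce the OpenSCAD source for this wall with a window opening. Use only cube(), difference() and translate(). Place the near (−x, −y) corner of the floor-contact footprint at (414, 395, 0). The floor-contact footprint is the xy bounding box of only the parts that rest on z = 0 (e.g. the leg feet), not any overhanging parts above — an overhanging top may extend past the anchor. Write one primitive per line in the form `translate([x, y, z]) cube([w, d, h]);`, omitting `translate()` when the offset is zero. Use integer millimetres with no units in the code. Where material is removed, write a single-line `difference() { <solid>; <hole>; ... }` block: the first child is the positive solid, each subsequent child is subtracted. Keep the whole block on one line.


difference() { translate([414, 395, 0]) cube([3290, 108, 2820]); translate([1645, 395, 732]) cube([1289, 108, 1578]); }


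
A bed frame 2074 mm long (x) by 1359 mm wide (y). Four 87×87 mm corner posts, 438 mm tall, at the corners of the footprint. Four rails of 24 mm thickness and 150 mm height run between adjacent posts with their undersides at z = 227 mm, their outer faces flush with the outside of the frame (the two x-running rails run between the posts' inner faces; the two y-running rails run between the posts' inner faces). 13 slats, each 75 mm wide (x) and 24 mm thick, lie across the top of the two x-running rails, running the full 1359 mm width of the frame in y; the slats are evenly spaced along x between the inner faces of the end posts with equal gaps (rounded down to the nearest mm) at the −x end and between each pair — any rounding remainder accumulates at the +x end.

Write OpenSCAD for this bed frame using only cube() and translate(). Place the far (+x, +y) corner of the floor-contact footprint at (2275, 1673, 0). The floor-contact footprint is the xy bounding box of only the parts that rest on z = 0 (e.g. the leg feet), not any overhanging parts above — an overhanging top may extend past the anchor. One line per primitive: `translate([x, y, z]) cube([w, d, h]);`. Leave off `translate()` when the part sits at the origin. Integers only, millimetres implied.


// slat z = rail_z + rail_h = 227 + 150 = 377
// slat gap = ⌊(1900 − 13·75) / 14⌋ = 66
translate([201, 314, 0]) cube([87, 87, 438]);
translate([201, 1586, 0]) cube([87, 87, 438]);
translate([2188, 314, 0]) cube([87, 87, 438]);
translate([2188, 1586, 0]) cube([87, 87, 438]);
translate([288, 314, 227]) cube([1900, 24, 150]);
translate([288, 1649, 227]) cube([1900, 24, 150]);
translate([201, 401, 227]) cube([24, 1185, 150]);
translate([2251, 401, 227]) cube([24, 1185, 150]);
translate([354, 314, 377]) cube([75, 1359, 24]);
translate([495, 314, 377]) cube([75, 1359, 24]);
translate([636, 314, 377]) cube([75, 1359, 24]);
translate([777, 314, 377]) cube([75, 1359, 24]);
translate([918, 314, 377]) cube([75, 1359, 24]);
translate([1059, 314, 377]) cube([75, 1359, 24]);
translate([1200, 314, 377]) cube([75, 1359, 24]);
translate([1341, 314, 377]) cube([75, 1359, 24]);
translate([1482, 314, 377]) cube([75, 1359, 24]);
translate([1623, 314, 377]) cube([75, 1359, 24]);
translate([1764, 314, 377]) cube([75, 1359, 24]);
translate([1905, 314, 377]) cube([75, 1359, 24]);
translate([2046, 314, 377]) cube([75, 1359, 24]);


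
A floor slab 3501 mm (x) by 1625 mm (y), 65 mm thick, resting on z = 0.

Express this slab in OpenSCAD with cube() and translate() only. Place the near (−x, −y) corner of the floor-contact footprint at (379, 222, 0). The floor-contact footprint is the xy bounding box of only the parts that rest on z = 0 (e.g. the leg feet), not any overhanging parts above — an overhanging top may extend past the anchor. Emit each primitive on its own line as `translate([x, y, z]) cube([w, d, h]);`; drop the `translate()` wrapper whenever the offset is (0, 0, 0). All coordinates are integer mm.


translate([379, 222, 0]) cube([3501, 1625, 65]);


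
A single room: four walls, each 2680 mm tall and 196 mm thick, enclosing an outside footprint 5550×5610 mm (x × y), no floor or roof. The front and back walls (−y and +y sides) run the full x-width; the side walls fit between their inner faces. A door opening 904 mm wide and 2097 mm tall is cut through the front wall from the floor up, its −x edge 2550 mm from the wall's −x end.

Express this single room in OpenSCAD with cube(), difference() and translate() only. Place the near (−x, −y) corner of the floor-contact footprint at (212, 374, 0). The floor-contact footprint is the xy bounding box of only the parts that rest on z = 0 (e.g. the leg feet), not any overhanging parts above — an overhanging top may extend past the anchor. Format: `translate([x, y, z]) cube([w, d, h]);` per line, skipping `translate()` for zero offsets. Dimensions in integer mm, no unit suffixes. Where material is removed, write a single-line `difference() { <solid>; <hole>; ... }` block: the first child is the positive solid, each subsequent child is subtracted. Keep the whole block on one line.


difference() { translate([212, 374, 0]) cube([5550, 196, 2680]); translate([2762, 374, 0]) cube([904, 196, 2097]); }
translate([212, 5788, 0]) cube([5550, 196, 2680]);
translate([212, 570, 0]) cube([196, 5218, 2680]);
translate([5566, 570, 0]) cube([196, 5218, 2680]);


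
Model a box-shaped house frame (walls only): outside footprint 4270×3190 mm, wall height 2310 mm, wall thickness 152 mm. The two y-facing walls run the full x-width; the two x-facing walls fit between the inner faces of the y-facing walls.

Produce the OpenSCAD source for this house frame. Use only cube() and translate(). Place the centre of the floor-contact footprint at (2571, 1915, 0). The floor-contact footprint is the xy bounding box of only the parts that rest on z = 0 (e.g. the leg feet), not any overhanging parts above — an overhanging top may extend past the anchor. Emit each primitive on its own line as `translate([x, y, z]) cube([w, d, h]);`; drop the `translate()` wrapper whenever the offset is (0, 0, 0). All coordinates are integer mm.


translate([436, 320, 0]) cube([4270, 152, 2310]);
translate([436, 3358, 0]) cube([4270, 152, 2310]);
translate([436, 472, 0]) cube([152, 2886, 2310]);
translate([4554, 472, 0]) cube([152, 2886, 2310]);


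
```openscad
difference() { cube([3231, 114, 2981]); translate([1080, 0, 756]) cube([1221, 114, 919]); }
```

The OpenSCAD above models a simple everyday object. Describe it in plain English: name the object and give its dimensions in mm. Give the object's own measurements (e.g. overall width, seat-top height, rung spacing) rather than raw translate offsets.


A wall 3231 mm long (x), 114 mm thick (y), 2981 mm tall, with a rectangular window opening cut through it. The opening is 1221 mm wide and 919 mm tall; its sill is at z = 756 mm and its near (−x) edge is 1080 mm from the wall's −x end. The opening passes through the full wall thickness.


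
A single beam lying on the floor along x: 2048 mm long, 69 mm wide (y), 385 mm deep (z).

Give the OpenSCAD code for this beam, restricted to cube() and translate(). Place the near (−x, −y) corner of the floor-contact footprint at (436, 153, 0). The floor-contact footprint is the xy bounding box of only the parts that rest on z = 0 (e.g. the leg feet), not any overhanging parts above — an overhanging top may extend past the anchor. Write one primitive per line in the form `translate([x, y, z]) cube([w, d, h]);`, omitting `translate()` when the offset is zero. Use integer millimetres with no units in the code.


translate([436, 153, 0]) cube([2048, 69, 385]);


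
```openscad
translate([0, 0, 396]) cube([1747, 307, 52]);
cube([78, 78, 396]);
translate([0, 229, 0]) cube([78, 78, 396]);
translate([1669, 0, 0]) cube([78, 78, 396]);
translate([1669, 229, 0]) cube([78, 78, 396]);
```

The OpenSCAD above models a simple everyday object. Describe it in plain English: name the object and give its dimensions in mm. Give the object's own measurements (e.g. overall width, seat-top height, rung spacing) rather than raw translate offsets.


A long wooden bench with a 1747 mm (x) × 307 mm (y) seat, 52 mm thick, its top surface 448 mm above the floor. Four 78 mm square legs at the seat corners, flush with the edges, run from z = 0 to the seat underside.


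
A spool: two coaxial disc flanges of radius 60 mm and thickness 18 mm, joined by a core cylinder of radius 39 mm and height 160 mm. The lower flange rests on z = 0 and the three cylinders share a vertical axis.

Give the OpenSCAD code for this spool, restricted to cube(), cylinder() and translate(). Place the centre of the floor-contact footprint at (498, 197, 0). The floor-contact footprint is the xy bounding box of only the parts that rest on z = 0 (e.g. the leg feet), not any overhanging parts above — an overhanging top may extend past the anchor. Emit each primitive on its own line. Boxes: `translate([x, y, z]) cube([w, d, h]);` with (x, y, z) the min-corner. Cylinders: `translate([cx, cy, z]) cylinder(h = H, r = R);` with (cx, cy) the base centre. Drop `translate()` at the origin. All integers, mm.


translate([498, 197, 0]) cylinder(h = 18, r = 60);
translate([498, 197, 18]) cylinder(h = 160, r = 39);
translate([498, 197, 178]) cylinder(h = 18, r = 60);


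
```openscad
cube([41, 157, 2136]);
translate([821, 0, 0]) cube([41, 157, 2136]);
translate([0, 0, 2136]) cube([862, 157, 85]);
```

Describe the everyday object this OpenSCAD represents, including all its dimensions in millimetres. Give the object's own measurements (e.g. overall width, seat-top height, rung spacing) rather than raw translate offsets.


A door frame. The clear opening is 780 mm wide and 2136 mm high. Two 41 mm wide jambs, 157 mm deep, stand either side of the opening from the floor to the top of the opening. A 85 mm thick head sits across the top of both jambs, spanning the full outside width of the frame.


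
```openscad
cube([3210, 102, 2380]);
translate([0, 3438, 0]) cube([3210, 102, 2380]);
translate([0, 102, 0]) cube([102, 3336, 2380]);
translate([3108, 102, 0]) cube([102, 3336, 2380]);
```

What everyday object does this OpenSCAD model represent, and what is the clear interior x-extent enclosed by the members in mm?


A house (or room) frame. The interior width is 3006 mm.

Four 2380 mm walls enclosing a rectangle with no floor or roof — a room or house frame. Outside width is 3210 mm and wall thickness is 102 mm, so the interior width is 3210 − 2 × 102 = 3006 mm.


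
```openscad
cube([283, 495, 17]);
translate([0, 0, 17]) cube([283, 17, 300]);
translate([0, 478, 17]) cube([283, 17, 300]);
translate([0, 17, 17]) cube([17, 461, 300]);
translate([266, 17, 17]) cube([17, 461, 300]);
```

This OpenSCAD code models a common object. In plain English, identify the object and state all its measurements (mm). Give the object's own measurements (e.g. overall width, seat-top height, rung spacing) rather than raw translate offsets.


An open-topped rectangular box: outside dimensions 283×495×317 mm, with a uniform wall and base thickness of 17 mm. The base is a full 283×495 slab on the floor; four walls sit on top of the base. The front and back walls (the −y and +y sides) span the full width; the two side walls fit between them.


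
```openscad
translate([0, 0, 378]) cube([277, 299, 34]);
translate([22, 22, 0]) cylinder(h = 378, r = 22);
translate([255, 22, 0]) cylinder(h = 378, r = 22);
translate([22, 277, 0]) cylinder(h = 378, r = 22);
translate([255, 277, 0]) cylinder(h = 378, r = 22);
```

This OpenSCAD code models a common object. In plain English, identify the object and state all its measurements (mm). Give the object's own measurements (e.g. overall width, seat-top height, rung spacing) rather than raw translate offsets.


A simple wooden stool: a rectangular seat 277 mm (x) by 299 mm (y), 34 mm thick, top face at z = 412 mm, on four round legs, each 44 mm in diameter. The legs rest on z = 0, each leg's axis is inset half a diameter from the nearest pair of seat edges (so the leg's bounding box is flush with the corner).


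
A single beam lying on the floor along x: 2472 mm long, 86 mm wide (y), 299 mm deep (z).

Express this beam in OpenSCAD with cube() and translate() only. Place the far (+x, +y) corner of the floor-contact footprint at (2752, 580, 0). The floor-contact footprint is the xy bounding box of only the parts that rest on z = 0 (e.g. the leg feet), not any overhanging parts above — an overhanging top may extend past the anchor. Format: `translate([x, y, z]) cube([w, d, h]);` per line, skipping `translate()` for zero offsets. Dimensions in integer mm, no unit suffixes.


translate([280, 494, 0]) cube([2472, 86, 299]);


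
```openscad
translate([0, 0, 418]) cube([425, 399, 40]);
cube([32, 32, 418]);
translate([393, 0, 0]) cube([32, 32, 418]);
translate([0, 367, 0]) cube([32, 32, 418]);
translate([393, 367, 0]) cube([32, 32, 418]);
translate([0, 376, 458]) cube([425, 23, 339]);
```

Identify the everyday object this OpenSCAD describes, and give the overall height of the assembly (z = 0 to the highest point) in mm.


A chair. The overall height is 797 mm.

A slab on four corner posts with a tall panel at the back — a chair. The seat slab sits at z = 418 with thickness 40, and the 339 mm backrest starts at the seat top, so the overall height is 418 + 40 + 339 = 797 mm.


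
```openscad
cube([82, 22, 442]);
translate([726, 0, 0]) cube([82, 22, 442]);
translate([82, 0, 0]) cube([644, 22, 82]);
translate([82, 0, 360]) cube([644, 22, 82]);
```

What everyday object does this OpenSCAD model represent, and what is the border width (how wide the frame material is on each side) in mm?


A picture frame. The border width is 82 mm.

Four thin pieces enclosing a rectangular opening — a picture frame. The two full-height stiles are 442 mm tall; the top rail sits at z = 360 and is 82 mm tall, so the border above the opening is 442 − 360 = 82 mm, matching the stile x-width.


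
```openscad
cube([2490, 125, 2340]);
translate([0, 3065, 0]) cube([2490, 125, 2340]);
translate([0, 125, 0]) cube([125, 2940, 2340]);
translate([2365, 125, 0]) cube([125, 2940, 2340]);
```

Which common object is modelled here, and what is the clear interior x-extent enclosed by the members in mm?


A house (or room) frame. The interior width is 2240 mm.

Four 2340 mm walls enclosing a rectangle with no floor or roof — a room or house frame. Outside width is 2490 mm and wall thickness is 125 mm, so the interior width is 2490 − 2 × 125 = 2240 mm.


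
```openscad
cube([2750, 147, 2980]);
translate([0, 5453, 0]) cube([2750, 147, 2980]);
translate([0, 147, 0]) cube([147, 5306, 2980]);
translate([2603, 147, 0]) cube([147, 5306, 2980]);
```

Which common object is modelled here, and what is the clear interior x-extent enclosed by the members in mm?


A house (or room) frame. The interior width is 2456 mm.

Four 2980 mm walls enclosing a rectangle with no floor or roof — a room or house frame. Outside width is 2750 mm and wall thickness is 147 mm, so the interior width is 2750 − 2 × 147 = 2456 mm.


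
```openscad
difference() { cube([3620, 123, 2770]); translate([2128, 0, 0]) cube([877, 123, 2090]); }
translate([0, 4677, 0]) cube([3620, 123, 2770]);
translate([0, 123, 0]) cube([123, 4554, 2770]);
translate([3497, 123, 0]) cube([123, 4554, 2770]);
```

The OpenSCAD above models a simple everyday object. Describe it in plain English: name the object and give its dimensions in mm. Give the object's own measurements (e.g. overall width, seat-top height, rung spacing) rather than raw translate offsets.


A single room: four walls, each 2770 mm tall and 123 mm thick, enclosing an outside footprint 3620×4800 mm (x × y), no floor or roof. The front and back walls (−y and +y sides) run the full x-width; the side walls fit between their inner faces. A door opening 877 mm wide and 2090 mm tall is cut through the front wall from the floor up, its −x edge 2128 mm from the wall's −x end.


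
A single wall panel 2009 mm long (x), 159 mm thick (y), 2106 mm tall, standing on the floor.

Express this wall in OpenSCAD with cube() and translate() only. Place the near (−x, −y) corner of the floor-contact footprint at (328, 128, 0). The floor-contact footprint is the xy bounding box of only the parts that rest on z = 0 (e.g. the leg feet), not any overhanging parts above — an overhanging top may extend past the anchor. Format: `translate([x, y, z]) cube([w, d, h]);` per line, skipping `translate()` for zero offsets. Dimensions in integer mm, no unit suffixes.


translate([328, 128, 0]) cube([2009, 159, 2106]);


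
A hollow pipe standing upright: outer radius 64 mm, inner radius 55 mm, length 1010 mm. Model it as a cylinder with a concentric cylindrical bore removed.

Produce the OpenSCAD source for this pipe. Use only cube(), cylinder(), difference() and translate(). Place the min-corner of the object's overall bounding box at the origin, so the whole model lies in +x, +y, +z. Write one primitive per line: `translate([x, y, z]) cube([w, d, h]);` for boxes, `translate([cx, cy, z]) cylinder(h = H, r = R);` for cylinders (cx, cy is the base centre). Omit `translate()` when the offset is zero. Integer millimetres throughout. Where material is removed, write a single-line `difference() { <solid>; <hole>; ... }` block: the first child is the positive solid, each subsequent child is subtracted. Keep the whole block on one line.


difference() { translate([64, 64, 0]) cylinder(h = 1010, r = 64); translate([64, 64, 0]) cylinder(h = 1010, r = 55); }


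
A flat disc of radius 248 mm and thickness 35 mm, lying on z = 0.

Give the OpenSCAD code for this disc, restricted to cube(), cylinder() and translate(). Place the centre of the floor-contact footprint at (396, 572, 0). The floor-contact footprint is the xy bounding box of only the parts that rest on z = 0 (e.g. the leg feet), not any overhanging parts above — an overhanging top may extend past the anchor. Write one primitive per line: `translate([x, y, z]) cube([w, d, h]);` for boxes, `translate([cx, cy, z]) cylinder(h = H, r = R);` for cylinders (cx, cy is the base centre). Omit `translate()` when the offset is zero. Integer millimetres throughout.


translate([396, 572, 0]) cylinder(h = 35, r = 248);


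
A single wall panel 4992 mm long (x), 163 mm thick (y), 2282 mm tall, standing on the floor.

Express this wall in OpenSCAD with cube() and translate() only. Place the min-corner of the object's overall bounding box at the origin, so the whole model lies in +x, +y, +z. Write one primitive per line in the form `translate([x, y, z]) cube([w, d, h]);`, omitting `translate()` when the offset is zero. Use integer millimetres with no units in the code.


cube([4992, 163, 2282]);


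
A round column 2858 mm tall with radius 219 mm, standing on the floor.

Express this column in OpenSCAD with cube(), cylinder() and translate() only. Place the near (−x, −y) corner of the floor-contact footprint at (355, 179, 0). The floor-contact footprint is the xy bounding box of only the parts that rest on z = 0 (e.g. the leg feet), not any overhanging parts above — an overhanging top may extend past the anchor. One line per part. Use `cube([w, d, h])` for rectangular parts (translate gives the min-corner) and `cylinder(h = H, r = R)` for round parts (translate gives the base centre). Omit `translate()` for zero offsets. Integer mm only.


translate([574, 398, 0]) cylinder(h = 2858, r = 219);


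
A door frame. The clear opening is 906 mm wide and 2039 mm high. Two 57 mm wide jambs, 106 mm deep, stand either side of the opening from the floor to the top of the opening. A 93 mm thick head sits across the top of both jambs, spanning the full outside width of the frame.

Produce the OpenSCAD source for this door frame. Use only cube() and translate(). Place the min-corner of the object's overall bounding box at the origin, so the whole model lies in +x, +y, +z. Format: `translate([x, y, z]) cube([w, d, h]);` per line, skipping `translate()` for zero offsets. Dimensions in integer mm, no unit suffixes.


cube([57, 106, 2039]);
translate([963, 0, 0]) cube([57, 106, 2039]);
translate([0, 0, 2039]) cube([1020, 106, 93]);


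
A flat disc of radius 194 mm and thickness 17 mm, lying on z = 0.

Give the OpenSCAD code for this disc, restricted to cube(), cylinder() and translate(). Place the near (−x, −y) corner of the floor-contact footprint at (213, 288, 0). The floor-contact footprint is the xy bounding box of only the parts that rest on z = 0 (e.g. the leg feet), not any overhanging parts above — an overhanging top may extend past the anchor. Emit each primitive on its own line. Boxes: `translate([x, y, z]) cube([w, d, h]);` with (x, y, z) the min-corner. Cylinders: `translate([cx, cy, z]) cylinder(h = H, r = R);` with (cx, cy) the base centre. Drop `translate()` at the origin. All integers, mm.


translate([407, 482, 0]) cylinder(h = 17, r = 194);


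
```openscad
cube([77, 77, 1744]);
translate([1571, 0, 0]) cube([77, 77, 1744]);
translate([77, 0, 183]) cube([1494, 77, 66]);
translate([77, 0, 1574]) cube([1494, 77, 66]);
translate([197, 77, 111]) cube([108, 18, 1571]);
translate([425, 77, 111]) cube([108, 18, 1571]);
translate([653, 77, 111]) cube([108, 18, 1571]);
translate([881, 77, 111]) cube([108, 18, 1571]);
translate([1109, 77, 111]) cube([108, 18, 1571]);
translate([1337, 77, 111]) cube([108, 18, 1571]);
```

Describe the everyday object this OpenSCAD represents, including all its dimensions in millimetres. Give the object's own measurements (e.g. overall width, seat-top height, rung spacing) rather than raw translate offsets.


A fence section. Two 77×77 mm posts, 1744 mm tall, stand on the floor with a clear span of 1494 mm between their inner faces. Two horizontal rails of 77×66 mm section span the gap between the posts with their undersides at z = 183 mm and z = 1574 mm, flush with the posts' −y face. 6 pickets, each 108 mm wide, 18 mm thick and 1571 mm tall, are fixed to the +y face of the rails with their bottoms at z = 111 mm, spaced across the span with a 120 mm gap after the −x post and between neighbouring pickets, with 126 mm left before the +x post.
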